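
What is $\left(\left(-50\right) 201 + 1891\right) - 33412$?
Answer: $-41571$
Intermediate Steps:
$\left(\left(-50\right) 201 + 1891\right) - 33412 = \left(-10050 + 1891\right) - 33412 = -8159 - 33412 = -41571$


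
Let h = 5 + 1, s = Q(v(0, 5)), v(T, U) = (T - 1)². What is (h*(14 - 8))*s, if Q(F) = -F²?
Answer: -36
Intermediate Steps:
v(T, U) = (-1 + T)²
s = -1 (s = -((-1 + 0)²)² = -((-1)²)² = -1*1² = -1*1 = -1)
h = 6
(h*(14 - 8))*s = (6*(14 - 8))*(-1) = (6*6)*(-1) = 36*(-1) = -36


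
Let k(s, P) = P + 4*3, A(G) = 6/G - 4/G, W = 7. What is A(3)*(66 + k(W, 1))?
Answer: 158/3 ≈ 52.667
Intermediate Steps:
A(G) = 2/G
k(s, P) = 12 + P (k(s, P) = P + 12 = 12 + P)
A(3)*(66 + k(W, 1)) = (2/3)*(66 + (12 + 1)) = (2*(⅓))*(66 + 13) = (⅔)*79 = 158/3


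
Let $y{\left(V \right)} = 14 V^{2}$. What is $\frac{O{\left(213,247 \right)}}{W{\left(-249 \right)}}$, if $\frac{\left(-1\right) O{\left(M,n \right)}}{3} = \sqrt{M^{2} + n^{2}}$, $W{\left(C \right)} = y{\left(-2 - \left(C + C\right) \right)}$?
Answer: $- \frac{3 \sqrt{106378}}{3444224} \approx -0.00028409$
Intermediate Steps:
$W{\left(C \right)} = 14 \left(-2 - 2 C\right)^{2}$ ($W{\left(C \right)} = 14 \left(-2 - \left(C + C\right)\right)^{2} = 14 \left(-2 - 2 C\right)^{2}$)
$O{\left(M,n \right)} = - 3 \sqrt{M^{2} + n^{2}}$
$\frac{O{\left(213,247 \right)}}{W{\left(-249 \right)}} = \frac{\left(-3\right) \sqrt{213^{2} + 247^{2}}}{56 \left(1 - 249\right)^{2}} = \frac{\left(-3\right) \sqrt{45369 + 61009}}{56 \left(-248\right)^{2}} = \frac{\left(-3\right) \sqrt{106378}}{56 \cdot 61504} = \frac{\left(-3\right) \sqrt{106378}}{3444224} = - 3 \sqrt{106378} \cdot \frac{1}{3444224} = - \frac{3 \sqrt{106378}}{3444224}$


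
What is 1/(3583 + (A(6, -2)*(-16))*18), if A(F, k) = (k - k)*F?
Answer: 1/3583 ≈ 0.00027910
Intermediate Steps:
A(F, k) = 0 (A(F, k) = 0*F = 0)
1/(3583 + (A(6, -2)*(-16))*18) = 1/(3583 + (0*(-16))*18) = 1/(3583 + 0*18) = 1/(3583 + 0) = 1/3583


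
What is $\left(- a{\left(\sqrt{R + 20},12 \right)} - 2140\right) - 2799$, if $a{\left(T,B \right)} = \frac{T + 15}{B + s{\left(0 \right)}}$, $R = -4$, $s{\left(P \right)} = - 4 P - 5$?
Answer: $- \frac{34592}{7} \approx -4941.7$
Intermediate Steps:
$s{\left(P \right)} = -5 - 4 P$
$a{\left(T,B \right)} = \frac{15 + T}{-5 + B}$ ($a{\left(T,B \right)} = \frac{T + 15}{B - 5} = \frac{15 + T}{B + \left(-5 + 0\right)} = \frac{15 + T}{B - 5} = \frac{15 + T}{-5 + B}$)
$\left(- a{\left(\sqrt{R + 20},12 \right)} - 2140\right) - 2799 = \left(- \frac{15 + \sqrt{-4 + 20}}{-5 + 12} - 2140\right) - 2799 = \left(- \frac{15 + \sqrt{16}}{7} - 2140\right) - 2799 = \left(- \frac{15 + 4}{7} - 2140\right) - 2799 = \left(- \frac{19}{7} - 2140\right) - 2799 = - \frac{14999}{7} - 2799 = - \frac{34592}{7}$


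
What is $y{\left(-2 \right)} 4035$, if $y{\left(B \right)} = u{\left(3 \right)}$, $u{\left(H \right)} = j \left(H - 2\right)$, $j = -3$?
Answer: $-12105$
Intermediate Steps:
$u{\left(H \right)} = 6 - 3 H$ ($u{\left(H \right)} = - 3 \left(H - 2\right) = - 3 \left(-2 + H\right) = 6 - 3 H$)
$y{\left(B \right)} = -3$ ($y{\left(B \right)} = 6 - 9 = -3$)
$y{\left(-2 \right)} 4035 = \left(-3\right) 4035 = -12105$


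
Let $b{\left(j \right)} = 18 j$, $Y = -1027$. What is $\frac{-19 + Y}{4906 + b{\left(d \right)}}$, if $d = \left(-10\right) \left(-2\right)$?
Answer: $- \frac{523}{2633} \approx -0.19863$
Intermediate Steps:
$d = 20$
$\frac{-19 + Y}{4906 + b{\left(d \right)}} = \frac{-19 - 1027}{4906 + 18 \cdot 20} = - \frac{1046}{4906 + 360} = - \frac{1046}{5266} = \left(-1046\right) \frac{1}{5266} = - \frac{523}{2633}$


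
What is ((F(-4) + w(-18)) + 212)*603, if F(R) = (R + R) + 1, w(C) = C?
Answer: 112761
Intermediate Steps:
F(R) = 1 + 2*R (F(R) = 2*R + 1 = 1 + 2*R)
((F(-4) + w(-18)) + 212)*603 = (((1 + 2*(-4)) - 18) + 212)*603 = (((1 - 8) - 18) + 212)*603 = ((-7 - 18) + 212)*603 = (-25 + 212)*603 = 187*603 = 112761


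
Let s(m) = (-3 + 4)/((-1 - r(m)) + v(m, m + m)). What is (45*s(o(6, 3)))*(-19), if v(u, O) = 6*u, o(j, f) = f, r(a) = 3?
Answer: -855/14 ≈ -61.071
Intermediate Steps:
s(m) = 1/(-4 + 6*m) (s(m) = (-3 + 4)/((-1 - 1*3) + 6*m) = 1/((-1 - 3) + 6*m) = 1/(-4 + 6*m))
(45*s(o(6, 3)))*(-19) = (45*(1/(2*(-2 + 3*3))))*(-19) = (45*(1/(2*(-2 + 9))))*(-19) = (45*((1/2)/7))*(-19) = (45*((1/2)*(1/7)))*(-19) = (45*(1/14))*(-19) = (45/14)*(-19) = -855/14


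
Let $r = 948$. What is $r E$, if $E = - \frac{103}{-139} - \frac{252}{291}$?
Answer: $- \frac{1597380}{13483} \approx -118.47$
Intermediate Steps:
$E = - \frac{1685}{13483}$ ($E = \left(-103\right) \left(- \frac{1}{139}\right) - \frac{84}{97} = \frac{103}{139} - \frac{84}{97} = - \frac{1685}{13483} \approx -0.12497$)
$r E = 948 \left(- \frac{1685}{13483}\right) = - \frac{1597380}{13483}$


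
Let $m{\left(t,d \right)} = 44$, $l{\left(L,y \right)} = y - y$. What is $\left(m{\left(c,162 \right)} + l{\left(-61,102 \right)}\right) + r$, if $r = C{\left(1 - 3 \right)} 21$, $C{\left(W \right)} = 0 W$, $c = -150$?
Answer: $44$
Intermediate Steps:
$l{\left(L,y \right)} = 0$
$C{\left(W \right)} = 0$
$r = 0$ ($r = 0 \cdot 21 = 0$)
$\left(m{\left(c,162 \right)} + l{\left(-61,102 \right)}\right) + r = \left(44 + 0\right) + 0 = 44 + 0 = 44$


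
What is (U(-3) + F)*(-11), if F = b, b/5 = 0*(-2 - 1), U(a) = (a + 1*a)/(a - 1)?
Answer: -33/2 ≈ -16.500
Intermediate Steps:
U(a) = 2*a/(-1 + a) (U(a) = (a + a)/(-1 + a) = (2*a)/(-1 + a) = 2*a/(-1 + a))
b = 0 (b = 5*(0*(-2 - 1)) = 5*(0*(-3)) = 5*0 = 0)
F = 0
(U(-3) + F)*(-11) = (2*(-3)/(-1 - 3) + 0)*(-11) = (2*(-3)/(-4) + 0)*(-11) = (2*(-3)*(-1/4) + 0)*(-11) = (3/2 + 0)*(-11) = (3/2)*(-11) = -33/2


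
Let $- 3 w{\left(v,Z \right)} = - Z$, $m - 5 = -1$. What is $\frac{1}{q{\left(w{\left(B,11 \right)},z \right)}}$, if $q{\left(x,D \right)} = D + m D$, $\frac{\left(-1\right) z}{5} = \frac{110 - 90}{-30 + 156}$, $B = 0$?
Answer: $- \frac{63}{250} \approx -0.252$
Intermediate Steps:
$m = 4$ ($m = 5 - 1 = 4$)
$z = - \frac{50}{63}$ ($z = - 5 \frac{110 - 90}{-30 + 156} = - 5 \cdot \frac{20}{126} = - 5 \cdot 20 \cdot \frac{1}{126} = \left(-5\right) \frac{10}{63} = - \frac{50}{63} \approx -0.79365$)
$w{\left(v,Z \right)} = \frac{Z}{3}$ ($w{\left(v,Z \right)} = - \frac{\left(-1\right) Z}{3} = \frac{Z}{3}$)
$q{\left(x,D \right)} = 5 D$ ($q{\left(x,D \right)} = D + 4 D = 5 D$)
$\frac{1}{q{\left(w{\left(B,11 \right)},z \right)}} = \frac{1}{5 \left(- \frac{50}{63}\right)} = \frac{1}{- \frac{250}{63}} = - \frac{63}{250}$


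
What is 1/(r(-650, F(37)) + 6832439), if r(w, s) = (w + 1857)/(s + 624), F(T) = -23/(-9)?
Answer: 5639/38528134384 ≈ 1.4636e-7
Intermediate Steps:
F(T) = 23/9 (F(T) = -23*(-⅑) = 23/9)
r(w, s) = (1857 + w)/(624 + s)
1/(r(-650, F(37)) + 6832439) = 1/((1857 - 650)/(624 + 23/9) + 6832439) = 1/(1207/(5639/9) + 6832439) = 1/((9/5639)*1207 + 6832439) = 1/(10863/5639 + 6832439) = 1/(38528134384/5639) = 5639/38528134384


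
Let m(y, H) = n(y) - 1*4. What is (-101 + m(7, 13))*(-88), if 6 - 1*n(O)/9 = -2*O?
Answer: -6600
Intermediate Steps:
n(O) = 54 + 18*O (n(O) = 54 - (-18)*O = 54 + 18*O)
m(y, H) = 50 + 18*y (m(y, H) = (54 + 18*y) - 1*4 = (54 + 18*y) - 4 = 50 + 18*y)
(-101 + m(7, 13))*(-88) = (-101 + (50 + 18*7))*(-88) = (-101 + (50 + 126))*(-88) = (-101 + 176)*(-88) = 75*(-88) = -6600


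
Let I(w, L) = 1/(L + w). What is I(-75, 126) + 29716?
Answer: 1515517/51 ≈ 29716.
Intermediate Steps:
I(-75, 126) + 29716 = 1/(126 - 75) + 29716 = 1/51 + 29716 = 1515517/51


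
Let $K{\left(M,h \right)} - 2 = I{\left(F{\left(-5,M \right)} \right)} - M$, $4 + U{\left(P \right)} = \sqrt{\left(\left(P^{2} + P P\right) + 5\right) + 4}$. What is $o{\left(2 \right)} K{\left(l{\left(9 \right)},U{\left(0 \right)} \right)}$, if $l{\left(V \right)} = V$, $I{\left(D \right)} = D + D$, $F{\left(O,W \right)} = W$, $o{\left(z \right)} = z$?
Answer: $22$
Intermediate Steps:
$I{\left(D \right)} = 2 D$
$U{\left(P \right)} = -4 + \sqrt{9 + 2 P^{2}}$ ($U{\left(P \right)} = -4 + \sqrt{\left(\left(P^{2} + P P\right) + 5\right) + 4} = -4 + \sqrt{\left(\left(P^{2} + P^{2}\right) + 5\right) + 4} = -4 + \sqrt{\left(2 P^{2} + 5\right) + 4} = -4 + \sqrt{\left(5 + 2 P^{2}\right) + 4} = -4 + \sqrt{9 + 2 P^{2}}$)
$K{\left(M,h \right)} = 2 + M$ ($K{\left(M,h \right)} = 2 + \left(2 M - M\right) = 2 + M$)
$o{\left(2 \right)} K{\left(l{\left(9 \right)},U{\left(0 \right)} \right)} = 2 \left(2 + 9\right) = 2 \cdot 11 = 22$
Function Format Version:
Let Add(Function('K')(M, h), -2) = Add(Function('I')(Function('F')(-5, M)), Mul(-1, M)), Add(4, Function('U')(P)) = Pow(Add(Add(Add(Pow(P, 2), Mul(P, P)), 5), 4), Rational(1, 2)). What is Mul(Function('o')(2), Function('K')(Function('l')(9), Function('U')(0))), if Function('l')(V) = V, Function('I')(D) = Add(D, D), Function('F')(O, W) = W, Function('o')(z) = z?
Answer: 22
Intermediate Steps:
Function('I')(D) = Mul(2, D)
Function('U')(P) = Add(-4, Pow(Add(9, Mul(2, Pow(P, 2))), Rational(1, 2))) (Function('U')(P) = Add(-4, Pow(Add(Add(Add(Pow(P, 2), Mul(P, P)), 5), 4), Rational(1, 2))) = Add(-4, Pow(Add(Add(Add(Pow(P, 2), Pow(P, 2)), 5), 4), Rational(1, 2))) = Add(-4, Pow(Add(Add(Mul(2, Pow(P, 2)), 5), 4), Rational(1, 2))) = Add(-4, Pow(Add(Add(5, Mul(2, Pow(P, 2))), 4), Rational(1, 2))) = Add(-4, Pow(Add(9, Mul(2, Pow(P, 2))), Rational(1, 2))))
Function('K')(M, h) = Add(2, M) (Function('K')(M, h) = Add(2, Add(Mul(2, M), Mul(-1, M))) = Add(2, M))
Mul(Function('o')(2), Function('K')(Function('l')(9), Function('U')(0))) = Mul(2, Add(2, 9)) = Mul(2, 11) = 22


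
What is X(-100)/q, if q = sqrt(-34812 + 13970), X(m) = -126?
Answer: 63*I*sqrt(20842)/10421 ≈ 0.87277*I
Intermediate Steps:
q = I*sqrt(20842) (q = sqrt(-20842) = I*sqrt(20842) ≈ 144.37*I)
X(-100)/q = -126*(-I*sqrt(20842)/20842) = -(-63)*I*sqrt(20842)/10421 = 63*I*sqrt(20842)/10421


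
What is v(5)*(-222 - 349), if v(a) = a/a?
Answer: -571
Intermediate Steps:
v(a) = 1
v(5)*(-222 - 349) = 1*(-222 - 349) = 1*(-571) = -571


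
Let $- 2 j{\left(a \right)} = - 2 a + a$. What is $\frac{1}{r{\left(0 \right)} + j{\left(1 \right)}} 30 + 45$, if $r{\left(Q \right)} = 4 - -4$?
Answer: $\frac{825}{17} \approx 48.529$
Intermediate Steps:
$j{\left(a \right)} = \frac{a}{2}$ ($j{\left(a \right)} = - \frac{- 2 a + a}{2} = - \frac{\left(-1\right) a}{2} = \frac{a}{2}$)
$r{\left(Q \right)} = 8$ ($r{\left(Q \right)} = 4 + 4 = 8$)
$\frac{1}{r{\left(0 \right)} + j{\left(1 \right)}} 30 + 45 = \frac{1}{8 + \frac{1}{2} \cdot 1} \cdot 30 + 45 = \frac{1}{8 + \frac{1}{2}} \cdot 30 + 45 = \frac{1}{\frac{17}{2}} \cdot 30 + 45 = \frac{2}{17} \cdot 30 + 45 = \frac{60}{17} + 45 = \frac{825}{17}$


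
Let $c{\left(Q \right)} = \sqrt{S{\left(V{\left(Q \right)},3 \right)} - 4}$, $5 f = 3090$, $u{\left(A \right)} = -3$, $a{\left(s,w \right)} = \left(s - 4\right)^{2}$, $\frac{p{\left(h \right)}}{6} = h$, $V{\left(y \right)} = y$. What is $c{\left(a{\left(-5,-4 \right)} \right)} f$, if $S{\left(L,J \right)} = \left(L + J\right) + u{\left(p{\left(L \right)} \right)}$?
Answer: $618 \sqrt{77} \approx 5422.9$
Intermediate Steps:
$p{\left(h \right)} = 6 h$
$a{\left(s,w \right)} = \left(-4 + s\right)^{2}$
$f = 618$ ($f = \frac{1}{5} \cdot 3090 = 618$)
$S{\left(L,J \right)} = -3 + J + L$ ($S{\left(L,J \right)} = \left(L + J\right) - 3 = \left(J + L\right) - 3 = -3 + J + L$)
$c{\left(Q \right)} = \sqrt{-4 + Q}$ ($c{\left(Q \right)} = \sqrt{\left(-3 + 3 + Q\right) - 4} = \sqrt{Q - 4} = \sqrt{-4 + Q}$)
$c{\left(a{\left(-5,-4 \right)} \right)} f = \sqrt{-4 + \left(-4 - 5\right)^{2}} \cdot 618 = \sqrt{-4 + \left(-9\right)^{2}} \cdot 618 = \sqrt{-4 + 81} \cdot 618 = \sqrt{77} \cdot 618 = 618 \sqrt{77}$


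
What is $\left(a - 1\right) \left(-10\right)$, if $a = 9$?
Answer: $-80$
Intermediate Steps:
$\left(a - 1\right) \left(-10\right) = \left(9 - 1\right) \left(-10\right) = 8 \left(-10\right) = -80$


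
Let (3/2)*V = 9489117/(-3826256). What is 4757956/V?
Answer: -9102578846368/3163039 ≈ -2.8778e+6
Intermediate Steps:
V = -3163039/1913128 (V = 2*(9489117/(-3826256))/3 = 2*(9489117*(-1/3826256))/3 = (2/3)*(-9489117/3826256) = -3163039/1913128 ≈ -1.6533)
4757956/V = 4757956/(-3163039/1913128) = 4757956*(-1913128/3163039) = -9102578846368/3163039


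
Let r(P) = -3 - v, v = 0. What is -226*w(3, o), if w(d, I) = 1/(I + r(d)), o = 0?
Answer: 226/3 ≈ 75.333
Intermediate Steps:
r(P) = -3 (r(P) = -3 - 1*0 = -3 + 0 = -3)
w(d, I) = 1/(-3 + I) (w(d, I) = 1/(I - 3) = 1/(-3 + I))
-226*w(3, o) = -226/(-3 + 0) = -226/(-3) = -226*(-1/3) = 226/3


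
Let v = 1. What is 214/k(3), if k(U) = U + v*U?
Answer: 107/3 ≈ 35.667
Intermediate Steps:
k(U) = 2*U (k(U) = U + 1*U = U + U = 2*U)
214/k(3) = 214/((2*3)) = 214/6 = 214*(⅙) = 107/3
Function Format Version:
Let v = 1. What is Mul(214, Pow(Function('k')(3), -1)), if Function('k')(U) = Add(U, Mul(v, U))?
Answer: Rational(107, 3) ≈ 35.667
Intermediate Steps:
Function('k')(U) = Mul(2, U) (Function('k')(U) = Add(U, Mul(1, U)) = Add(U, U) = Mul(2, U))
Mul(214, Pow(Function('k')(3), -1)) = Mul(214, Pow(Mul(2, 3), -1)) = Mul(214, Pow(6, -1)) = Mul(214, Rational(1, 6)) = Rational(107, 3)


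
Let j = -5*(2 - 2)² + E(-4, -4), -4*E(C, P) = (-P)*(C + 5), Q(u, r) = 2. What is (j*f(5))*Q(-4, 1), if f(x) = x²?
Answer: -50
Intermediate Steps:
E(C, P) = P*(5 + C)/4 (E(C, P) = -(-P)*(C + 5)/4 = -(-P)*(5 + C)/4 = -(-1)*P*(5 + C)/4 = P*(5 + C)/4)
j = -1 (j = -5*(2 - 2)² + (¼)*(-4)*(5 - 4) = -5*0² + (¼)*(-4)*1 = -5*0 - 1 = 0 - 1 = -1)
(j*f(5))*Q(-4, 1) = -1*5²*2 = -1*25*2 = -25*2 = -50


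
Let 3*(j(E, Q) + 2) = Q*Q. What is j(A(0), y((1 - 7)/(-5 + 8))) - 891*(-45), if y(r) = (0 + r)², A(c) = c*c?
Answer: 120295/3 ≈ 40098.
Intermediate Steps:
A(c) = c²
y(r) = r²
j(E, Q) = -2 + Q²/3 (j(E, Q) = -2 + (Q*Q)/3 = -2 + Q²/3)
j(A(0), y((1 - 7)/(-5 + 8))) - 891*(-45) = (-2 + (((1 - 7)/(-5 + 8))²)²/3) - 891*(-45) = (-2 + ((-6/3)²)²/3) - 1*(-40095) = (-2 + ((-6*⅓)²)²/3) + 40095 = (-2 + ((-2)²)²/3) + 40095 = (-2 + (⅓)*4²) + 40095 = (-2 + (⅓)*16) + 40095 = (-2 + 16/3) + 40095 = 10/3 + 40095 = 120295/3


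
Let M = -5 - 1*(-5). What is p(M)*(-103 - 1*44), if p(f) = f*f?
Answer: 0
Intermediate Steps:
M = 0 (M = -5 + 5 = 0)
p(f) = f²
p(M)*(-103 - 1*44) = 0²*(-103 - 1*44) = 0*(-103 - 44) = 0*(-147) = 0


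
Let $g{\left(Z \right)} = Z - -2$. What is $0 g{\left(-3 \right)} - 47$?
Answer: $-47$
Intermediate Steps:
$g{\left(Z \right)} = 2 + Z$ ($g{\left(Z \right)} = Z + 2 = 2 + Z$)
$0 g{\left(-3 \right)} - 47 = 0 \left(2 - 3\right) - 47 = 0 \left(-1\right) - 47 = 0 - 47 = -47$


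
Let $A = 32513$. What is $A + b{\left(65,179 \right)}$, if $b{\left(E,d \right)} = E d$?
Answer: $44148$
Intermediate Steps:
$A + b{\left(65,179 \right)} = 32513 + 65 \cdot 179 = 32513 + 11635 = 44148$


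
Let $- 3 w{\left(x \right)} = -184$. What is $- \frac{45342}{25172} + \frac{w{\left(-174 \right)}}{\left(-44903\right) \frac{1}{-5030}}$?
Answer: $\frac{8594606981}{1695447474} \approx 5.0692$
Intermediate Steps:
$w{\left(x \right)} = \frac{184}{3}$ ($w{\left(x \right)} = \left(- \frac{1}{3}\right) \left(-184\right) = \frac{184}{3}$)
$- \frac{45342}{25172} + \frac{w{\left(-174 \right)}}{\left(-44903\right) \frac{1}{-5030}} = - \frac{45342}{25172} + \frac{184}{3 \left(- \frac{44903}{-5030}\right)} = \left(-45342\right) \frac{1}{25172} + \frac{184}{3 \left(\left(-44903\right) \left(- \frac{1}{5030}\right)\right)} = - \frac{22671}{12586} + \frac{184}{3 \cdot \frac{44903}{5030}} = - \frac{22671}{12586} + \frac{184}{3} \cdot \frac{5030}{44903} = - \frac{22671}{12586} + \frac{925520}{134709} = \frac{8594606981}{1695447474}$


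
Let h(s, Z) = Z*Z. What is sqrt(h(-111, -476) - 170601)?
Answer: 5*sqrt(2239) ≈ 236.59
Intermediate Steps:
h(s, Z) = Z**2
sqrt(h(-111, -476) - 170601) = sqrt((-476)**2 - 170601) = sqrt(226576 - 170601) = sqrt(55975) = 5*sqrt(2239)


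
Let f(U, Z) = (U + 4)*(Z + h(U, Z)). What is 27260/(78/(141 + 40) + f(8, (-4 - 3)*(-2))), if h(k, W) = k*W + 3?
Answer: 2467030/140133 ≈ 17.605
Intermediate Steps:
h(k, W) = 3 + W*k (h(k, W) = W*k + 3 = 3 + W*k)
f(U, Z) = (4 + U)*(3 + Z + U*Z) (f(U, Z) = (U + 4)*(Z + (3 + Z*U)) = (4 + U)*(Z + (3 + U*Z)) = (4 + U)*(3 + Z + U*Z))
27260/(78/(141 + 40) + f(8, (-4 - 3)*(-2))) = 27260/(78/(141 + 40) + (12 + 4*((-4 - 3)*(-2)) + 8*(3 + 8*((-4 - 3)*(-2))) + 5*8*((-4 - 3)*(-2)))) = 27260/(78/181 + (12 + 4*(-7*(-2)) + 8*(3 + 8*(-7*(-2))) + 5*8*(-7*(-2)))) = 27260/(78*(1/181) + (12 + 4*14 + 8*(3 + 8*14) + 5*8*14)) = 27260/(78/181 + (12 + 56 + 8*(3 + 112) + 560)) = 27260/(78/181 + (12 + 56 + 8*115 + 560)) = 27260/(78/181 + (12 + 56 + 920 + 560)) = 27260/(78/181 + 1548) = 27260/(280266/181) = 27260*(181/280266) = 2467030/140133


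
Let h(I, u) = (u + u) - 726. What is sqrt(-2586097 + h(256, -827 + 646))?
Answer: 3*I*sqrt(287465) ≈ 1608.5*I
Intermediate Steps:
h(I, u) = -726 + 2*u (h(I, u) = 2*u - 726 = -726 + 2*u)
sqrt(-2586097 + h(256, -827 + 646)) = sqrt(-2586097 + (-726 + 2*(-827 + 646))) = sqrt(-2586097 + (-726 + 2*(-181))) = sqrt(-2586097 + (-726 - 362)) = sqrt(-2586097 - 1088) = sqrt(-2587185) = 3*I*sqrt(287465)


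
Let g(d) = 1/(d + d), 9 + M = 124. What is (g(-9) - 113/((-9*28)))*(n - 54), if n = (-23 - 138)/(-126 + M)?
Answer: -433/28 ≈ -15.464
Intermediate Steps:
M = 115 (M = -9 + 124 = 115)
n = 161/11 (n = (-23 - 138)/(-126 + 115) = -161/(-11) = -161*(-1/11) = 161/11 ≈ 14.636)
g(d) = 1/(2*d)
(g(-9) - 113/((-9*28)))*(n - 54) = ((½)/(-9) - 113/((-9*28)))*(161/11 - 54) = ((½)*(-⅑) - 113/(-252))*(-433/11) = (-1/18 - 113*(-1/252))*(-433/11) = (-1/18 + 113/252)*(-433/11) = (11/28)*(-433/11) = -433/28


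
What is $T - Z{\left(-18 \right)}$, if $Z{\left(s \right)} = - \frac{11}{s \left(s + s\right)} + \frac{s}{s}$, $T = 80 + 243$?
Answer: $\frac{208667}{648} \approx 322.02$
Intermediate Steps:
$T = 323$
$Z{\left(s \right)} = 1 - \frac{11}{2 s^{2}}$ ($Z{\left(s \right)} = - \frac{11}{s 2 s} + 1 = - \frac{11}{2 s^{2}} + 1 = 1 - \frac{11}{2 s^{2}}$)
$T - Z{\left(-18 \right)} = 323 - \left(1 - \frac{11}{2 \cdot 324}\right) = 323 - \left(1 - \frac{11}{648}\right) = 323 - \frac{637}{648} = \frac{208667}{648}$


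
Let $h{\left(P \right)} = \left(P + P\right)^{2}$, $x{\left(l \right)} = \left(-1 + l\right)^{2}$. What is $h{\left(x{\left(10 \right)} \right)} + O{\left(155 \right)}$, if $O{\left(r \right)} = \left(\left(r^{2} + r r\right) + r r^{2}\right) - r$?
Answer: $3798014$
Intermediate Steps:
$h{\left(P \right)} = 4 P^{2}$ ($h{\left(P \right)} = \left(2 P\right)^{2} = 4 P^{2}$)
$O{\left(r \right)} = r^{3} - r + 2 r^{2}$ ($O{\left(r \right)} = \left(\left(r^{2} + r^{2}\right) + r^{3}\right) - r = \left(2 r^{2} + r^{3}\right) - r = \left(r^{3} + 2 r^{2}\right) - r = r^{3} - r + 2 r^{2}$)
$h{\left(x{\left(10 \right)} \right)} + O{\left(155 \right)} = 4 \left(\left(-1 + 10\right)^{2}\right)^{2} + 155 \left(-1 + 155^{2} + 2 \cdot 155\right) = 4 \left(9^{2}\right)^{2} + 155 \left(-1 + 24025 + 310\right) = 4 \cdot 81^{2} + 155 \cdot 24334 = 4 \cdot 6561 + 3771770 = 26244 + 3771770 = 3798014$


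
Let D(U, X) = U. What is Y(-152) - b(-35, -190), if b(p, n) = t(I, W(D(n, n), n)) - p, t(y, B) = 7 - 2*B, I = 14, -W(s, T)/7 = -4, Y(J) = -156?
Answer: -142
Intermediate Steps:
W(s, T) = 28 (W(s, T) = -7*(-4) = 28)
t(y, B) = 7 - 2*B
b(p, n) = -49 - p (b(p, n) = (7 - 2*28) - p = (7 - 56) - p = -49 - p)
Y(-152) - b(-35, -190) = -156 - (-49 - 1*(-35)) = -156 - (-49 + 35) = -156 - 1*(-14) = -156 + 14 = -142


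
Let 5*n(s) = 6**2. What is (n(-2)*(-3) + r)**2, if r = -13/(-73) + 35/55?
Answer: 6964570116/16120225 ≈ 432.04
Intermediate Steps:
n(s) = 36/5 (n(s) = (1/5)*6**2 = (1/5)*36 = 36/5)
r = 654/803 (r = -13*(-1/73) + 35*(1/55) = 13/73 + 7/11 = 654/803 ≈ 0.81445)
(n(-2)*(-3) + r)**2 = ((36/5)*(-3) + 654/803)**2 = (-108/5 + 654/803)**2 = (-83454/4015)**2 = 6964570116/16120225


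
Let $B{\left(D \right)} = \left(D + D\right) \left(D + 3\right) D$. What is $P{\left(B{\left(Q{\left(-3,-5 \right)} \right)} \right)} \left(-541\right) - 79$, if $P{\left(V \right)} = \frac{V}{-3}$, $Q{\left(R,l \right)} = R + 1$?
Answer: $\frac{4091}{3} \approx 1363.7$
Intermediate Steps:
$Q{\left(R,l \right)} = 1 + R$
$B{\left(D \right)} = 2 D^{2} \left(3 + D\right)$ ($B{\left(D \right)} = 2 D \left(3 + D\right) D = 2 D^{2} \left(3 + D\right)$)
$P{\left(V \right)} = - \frac{V}{3}$ ($P{\left(V \right)} = V \left(- \frac{1}{3}\right) = - \frac{V}{3}$)
$P{\left(B{\left(Q{\left(-3,-5 \right)} \right)} \right)} \left(-541\right) - 79 = - \frac{2 \left(1 - 3\right)^{2} \left(3 + \left(1 - 3\right)\right)}{3} \left(-541\right) - 79 = - \frac{2 \left(-2\right)^{2} \left(3 - 2\right)}{3} \left(-541\right) - 79 = - \frac{2 \cdot 4 \cdot 1}{3} \left(-541\right) - 79 = \left(- \frac{1}{3}\right) 8 \left(-541\right) - 79 = \left(- \frac{8}{3}\right) \left(-541\right) - 79 = \frac{4328}{3} - 79 = \frac{4091}{3}$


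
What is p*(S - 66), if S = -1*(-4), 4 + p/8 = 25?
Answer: -10416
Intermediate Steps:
p = 168 (p = -32 + 8*25 = -32 + 200 = 168)
S = 4
p*(S - 66) = 168*(4 - 66) = 168*(-62) = -10416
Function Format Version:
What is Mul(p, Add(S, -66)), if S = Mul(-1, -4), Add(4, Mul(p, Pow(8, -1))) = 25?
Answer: -10416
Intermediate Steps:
p = 168 (p = Add(-32, Mul(8, 25)) = Add(-32, 200) = 168)
S = 4
Mul(p, Add(S, -66)) = Mul(168, Add(4, -66)) = Mul(168, -62) = -10416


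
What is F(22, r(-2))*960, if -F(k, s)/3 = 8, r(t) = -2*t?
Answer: -23040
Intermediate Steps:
F(k, s) = -24 (F(k, s) = -3*8 = -24)
F(22, r(-2))*960 = -24*960 = -23040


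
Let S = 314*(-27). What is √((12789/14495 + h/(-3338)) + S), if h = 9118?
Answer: I*√4962919667466500870/24192155 ≈ 92.086*I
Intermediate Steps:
S = -8478
√((12789/14495 + h/(-3338)) + S) = √((12789/14495 + 9118/(-3338)) - 8478) = √((12789*(1/14495) + 9118*(-1/3338)) - 8478) = √((12789/14495 - 4559/1669) - 8478) = √(-44737864/24192155 - 8478) = √(-205145827954/24192155) = I*√4962919667466500870/24192155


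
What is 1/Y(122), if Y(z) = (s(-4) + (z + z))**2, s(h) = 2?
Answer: 1/60516 ≈ 1.6525e-5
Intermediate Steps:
Y(z) = (2 + 2*z)**2 (Y(z) = (2 + (z + z))**2 = (2 + 2*z)**2)
1/Y(122) = 1/(4*(1 + 122)**2) = 1/(4*123**2) = 1/(4*15129) = 1/60516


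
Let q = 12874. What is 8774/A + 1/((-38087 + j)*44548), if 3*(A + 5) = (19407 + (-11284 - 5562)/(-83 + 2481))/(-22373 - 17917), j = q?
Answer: -10201406052937380665/6000043837512452 ≈ -1700.2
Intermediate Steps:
j = 12874
A = -74787622/14492313 (A = -5 + ((19407 + (-11284 - 5562)/(-83 + 2481))/(-22373 - 17917))/3 = -5 + ((19407 - 16846/2398)/(-40290))/3 = -5 + ((19407 - 16846*1/2398)*(-1/40290))/3 = -5 + ((19407 - 8423/1199)*(-1/40290))/3 = -5 + ((23260570/1199)*(-1/40290))/3 = -5 + (⅓)*(-2326057/4830771) = -5 - 2326057/14492313 = -74787622/14492313 ≈ -5.1605)
8774/A + 1/((-38087 + j)*44548) = 8774/(-74787622/14492313) + 1/((-38087 + 12874)*44548) = 8774*(-14492313/74787622) + (1/44548)/(-25213) = -63577777131/37393811 - 1/25213*1/44548 = -63577777131/37393811 - 1/1123188724 = -10201406052937380665/6000043837512452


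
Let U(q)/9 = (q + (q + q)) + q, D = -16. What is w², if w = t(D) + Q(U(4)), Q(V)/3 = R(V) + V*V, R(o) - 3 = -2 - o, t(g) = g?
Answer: 3814668169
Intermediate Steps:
R(o) = 1 - o (R(o) = 3 + (-2 - o) = 1 - o)
U(q) = 36*q (U(q) = 9*((q + (q + q)) + q) = 9*((q + 2*q) + q) = 9*(3*q + q) = 9*(4*q) = 36*q)
Q(V) = 3 - 3*V + 3*V² (Q(V) = 3*((1 - V) + V*V) = 3*((1 - V) + V²) = 3*(1 + V² - V) = 3 - 3*V + 3*V²)
w = 61763 (w = -16 + (3 - 108*4 + 3*(36*4)²) = -16 + (3 - 3*144 + 3*144²) = -16 + (3 - 432 + 3*20736) = -16 + (3 - 432 + 62208) = -16 + 61779 = 61763)
w² = 61763² = 3814668169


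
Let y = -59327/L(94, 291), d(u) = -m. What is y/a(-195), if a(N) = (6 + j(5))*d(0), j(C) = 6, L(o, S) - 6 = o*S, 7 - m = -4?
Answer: 59327/3611520 ≈ 0.016427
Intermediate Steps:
m = 11 (m = 7 - 1*(-4) = 7 + 4 = 11)
L(o, S) = 6 + S*o (L(o, S) = 6 + o*S = 6 + S*o)
d(u) = -11 (d(u) = -1*11 = -11)
a(N) = -132 (a(N) = (6 + 6)*(-11) = 12*(-11) = -132)
y = -59327/27360 (y = -59327/(6 + 291*94) = -59327/(6 + 27354) = -59327/27360 ≈ -2.1684)
y/a(-195) = -59327/27360/(-132) = -59327/27360*(-1/132) = 59327/3611520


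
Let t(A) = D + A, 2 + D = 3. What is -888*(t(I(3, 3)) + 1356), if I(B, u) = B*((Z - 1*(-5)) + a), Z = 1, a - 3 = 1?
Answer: -1231656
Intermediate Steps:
D = 1 (D = -2 + 3 = 1)
a = 4 (a = 3 + 1 = 4)
I(B, u) = 10*B (I(B, u) = B*((1 - 1*(-5)) + 4) = B*((1 + 5) + 4) = B*(6 + 4) = B*10 = 10*B)
t(A) = 1 + A
-888*(t(I(3, 3)) + 1356) = -888*((1 + 10*3) + 1356) = -888*((1 + 30) + 1356) = -888*(31 + 1356) = -888*1387 = -1231656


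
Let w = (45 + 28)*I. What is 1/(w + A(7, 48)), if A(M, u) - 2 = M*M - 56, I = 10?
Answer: 1/725 ≈ 0.0013793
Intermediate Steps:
A(M, u) = -54 + M² (A(M, u) = 2 + (M*M - 56) = 2 + (M² - 56) = 2 + (-56 + M²) = -54 + M²)
w = 730 (w = (45 + 28)*10 = 73*10 = 730)
1/(w + A(7, 48)) = 1/(730 + (-54 + 7²)) = 1/(730 + (-54 + 49)) = 1/(730 - 5) = 1/725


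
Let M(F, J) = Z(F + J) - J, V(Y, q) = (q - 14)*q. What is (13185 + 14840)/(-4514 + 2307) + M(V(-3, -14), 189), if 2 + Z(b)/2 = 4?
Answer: -436320/2207 ≈ -197.70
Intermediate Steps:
Z(b) = 4 (Z(b) = -4 + 2*4 = -4 + 8 = 4)
V(Y, q) = q*(-14 + q) (V(Y, q) = (-14 + q)*q = q*(-14 + q))
M(F, J) = 4 - J
(13185 + 14840)/(-4514 + 2307) + M(V(-3, -14), 189) = (13185 + 14840)/(-4514 + 2307) + (4 - 1*189) = 28025/(-2207) + (4 - 189) = 28025*(-1/2207) - 185 = -28025/2207 - 185 = -436320/2207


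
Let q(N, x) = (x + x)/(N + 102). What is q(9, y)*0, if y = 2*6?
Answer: 0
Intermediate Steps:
y = 12
q(N, x) = 2*x/(102 + N) (q(N, x) = (2*x)/(102 + N) = 2*x/(102 + N))
q(9, y)*0 = (2*12/(102 + 9))*0 = (2*12/111)*0 = (2*12*(1/111))*0 = (8/37)*0 = 0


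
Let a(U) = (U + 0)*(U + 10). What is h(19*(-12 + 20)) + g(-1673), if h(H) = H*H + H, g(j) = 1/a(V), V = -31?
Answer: 15139657/651 ≈ 23256.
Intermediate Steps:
a(U) = U*(10 + U)
g(j) = 1/651 (g(j) = 1/(-31*(10 - 31)) = 1/(-31*(-21)) = 1/651)
h(H) = H + H**2 (h(H) = H**2 + H = H + H**2)
h(19*(-12 + 20)) + g(-1673) = (19*(-12 + 20))*(1 + 19*(-12 + 20)) + 1/651 = (19*8)*(1 + 19*8) + 1/651 = 152*(1 + 152) + 1/651 = 152*153 + 1/651 = 23256 + 1/651 = 15139657/651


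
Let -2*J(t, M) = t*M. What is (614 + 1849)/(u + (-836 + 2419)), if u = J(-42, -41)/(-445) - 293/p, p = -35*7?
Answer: 17901905/11528527 ≈ 1.5528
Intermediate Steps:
J(t, M) = -M*t/2 (J(t, M) = -t*M/2 = -M*t/2)
p = -245
u = 68266/21805 (u = -½*(-41)*(-42)/(-445) - 293/(-245) = -861*(-1/445) - 293*(-1/245) = 861/445 + 293/245 = 68266/21805 ≈ 3.1307)
(614 + 1849)/(u + (-836 + 2419)) = (614 + 1849)/(68266/21805 + (-836 + 2419)) = 2463/(68266/21805 + 1583) = 2463/(34585581/21805) = 2463*(21805/34585581) = 17901905/11528527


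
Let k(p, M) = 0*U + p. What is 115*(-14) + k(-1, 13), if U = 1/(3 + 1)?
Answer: -1611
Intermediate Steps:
U = ¼ (U = 1/4 = ¼ ≈ 0.25000)
k(p, M) = p (k(p, M) = 0*(¼) + p = 0 + p = p)
115*(-14) + k(-1, 13) = 115*(-14) - 1 = -1610 - 1 = -1611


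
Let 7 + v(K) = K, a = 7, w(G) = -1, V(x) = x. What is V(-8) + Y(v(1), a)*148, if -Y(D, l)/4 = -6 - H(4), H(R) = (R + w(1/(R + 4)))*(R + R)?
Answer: 17752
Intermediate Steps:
H(R) = 2*R*(-1 + R) (H(R) = (R - 1)*(R + R) = (-1 + R)*(2*R) = 2*R*(-1 + R))
v(K) = -7 + K
Y(D, l) = 120 (Y(D, l) = -4*(-6 - 2*4*(-1 + 4)) = -4*(-6 - 2*4*3) = -4*(-6 - 1*24) = -4*(-6 - 24) = -4*(-30) = 120)
V(-8) + Y(v(1), a)*148 = -8 + 120*148 = -8 + 17760 = 17752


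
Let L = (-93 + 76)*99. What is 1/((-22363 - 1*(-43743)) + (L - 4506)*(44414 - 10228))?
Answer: -1/211555774 ≈ -4.7269e-9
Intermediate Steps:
L = -1683 (L = -17*99 = -1683)
1/((-22363 - 1*(-43743)) + (L - 4506)*(44414 - 10228)) = 1/((-22363 - 1*(-43743)) + (-1683 - 4506)*(44414 - 10228)) = 1/((-22363 + 43743) - 6189*34186) = 1/(21380 - 211577154) = 1/(-211555774) = -1/211555774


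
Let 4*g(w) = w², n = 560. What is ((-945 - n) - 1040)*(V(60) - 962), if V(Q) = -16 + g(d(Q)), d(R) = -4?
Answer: 2478830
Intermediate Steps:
g(w) = w²/4
V(Q) = -12 (V(Q) = -16 + (¼)*(-4)² = -16 + (¼)*16 = -16 + 4 = -12)
((-945 - n) - 1040)*(V(60) - 962) = ((-945 - 1*560) - 1040)*(-12 - 962) = ((-945 - 560) - 1040)*(-974) = (-1505 - 1040)*(-974) = -2545*(-974) = 2478830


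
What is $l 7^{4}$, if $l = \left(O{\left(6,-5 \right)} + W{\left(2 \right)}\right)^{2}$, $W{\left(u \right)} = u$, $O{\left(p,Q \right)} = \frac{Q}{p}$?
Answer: $\frac{117649}{36} \approx 3268.0$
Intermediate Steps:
$l = \frac{49}{36}$ ($l = \left(- \frac{5}{6} + 2\right)^{2} = \left(\frac{7}{6}\right)^{2} = \frac{49}{36} \approx 1.3611$)
$l 7^{4} = \frac{49 \cdot 7^{4}}{36} = \frac{49}{36} \cdot 2401 = \frac{117649}{36}$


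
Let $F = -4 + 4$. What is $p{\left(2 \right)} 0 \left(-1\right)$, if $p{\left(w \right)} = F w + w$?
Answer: $0$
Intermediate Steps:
$F = 0$
$p{\left(w \right)} = w$ ($p{\left(w \right)} = 0 w + w = 0 + w = w$)
$p{\left(2 \right)} 0 \left(-1\right) = 2 \cdot 0 \left(-1\right) = 0 \left(-1\right) = 0$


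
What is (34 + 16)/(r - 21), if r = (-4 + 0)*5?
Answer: -50/41 ≈ -1.2195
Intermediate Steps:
r = -20 (r = -4*5 = -20)
(34 + 16)/(r - 21) = (34 + 16)/(-20 - 21) = 50/(-41) = 50*(-1/41) = -50/41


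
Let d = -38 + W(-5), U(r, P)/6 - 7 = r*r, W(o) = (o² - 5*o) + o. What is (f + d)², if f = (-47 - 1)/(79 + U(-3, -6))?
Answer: 1385329/30625 ≈ 45.235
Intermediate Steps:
W(o) = o² - 4*o
U(r, P) = 42 + 6*r² (U(r, P) = 42 + 6*(r*r) = 42 + 6*r²)
d = 7 (d = -38 - 5*(-4 - 5) = -38 - 5*(-9) = -38 + 45 = 7)
f = -48/175 (f = (-47 - 1)/(79 + (42 + 6*(-3)²)) = -48/(79 + (42 + 6*9)) = -48/(79 + (42 + 54)) = -48/(79 + 96) = -48/175 ≈ -0.27429)
(f + d)² = (-48/175 + 7)² = (1177/175)² = 1385329/30625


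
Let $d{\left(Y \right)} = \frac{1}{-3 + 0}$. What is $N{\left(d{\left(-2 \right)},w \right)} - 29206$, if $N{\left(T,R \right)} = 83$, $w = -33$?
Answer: $-29123$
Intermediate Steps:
$d{\left(Y \right)} = - \frac{1}{3}$ ($d{\left(Y \right)} = \frac{1}{-3} = - \frac{1}{3}$)
$N{\left(d{\left(-2 \right)},w \right)} - 29206 = 83 - 29206 = -29123$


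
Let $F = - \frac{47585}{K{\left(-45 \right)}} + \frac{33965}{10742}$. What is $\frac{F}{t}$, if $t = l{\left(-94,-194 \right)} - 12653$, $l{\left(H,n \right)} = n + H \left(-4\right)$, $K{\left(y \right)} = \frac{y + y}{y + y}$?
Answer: $\frac{511124105}{133963482} \approx 3.8154$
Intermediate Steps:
$K{\left(y \right)} = 1$ ($K{\left(y \right)} = \frac{2 y}{2 y} = 2 y \frac{1}{2 y} = 1$)
$l{\left(H,n \right)} = n - 4 H$
$F = - \frac{511124105}{10742}$ ($F = - \frac{47585}{1} + \frac{33965}{10742} = \left(-47585\right) 1 + 33965 \cdot \frac{1}{10742} = -47585 + \frac{33965}{10742} = - \frac{511124105}{10742} \approx -47582.0$)
$t = -12471$ ($t = \left(-194 - -376\right) - 12653 = \left(-194 + 376\right) - 12653 = 182 - 12653 = -12471$)
$\frac{F}{t} = - \frac{511124105}{10742 \left(-12471\right)} = \left(- \frac{511124105}{10742}\right) \left(- \frac{1}{12471}\right) = \frac{511124105}{133963482}$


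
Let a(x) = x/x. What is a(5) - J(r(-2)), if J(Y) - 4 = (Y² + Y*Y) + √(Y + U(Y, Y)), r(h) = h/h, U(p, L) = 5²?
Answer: -5 - √26 ≈ -10.099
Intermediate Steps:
U(p, L) = 25
a(x) = 1
r(h) = 1
J(Y) = 4 + √(25 + Y) + 2*Y² (J(Y) = 4 + ((Y² + Y*Y) + √(Y + 25)) = 4 + ((Y² + Y²) + √(25 + Y)) = 4 + (2*Y² + √(25 + Y)) = 4 + (√(25 + Y) + 2*Y²) = 4 + √(25 + Y) + 2*Y²)
a(5) - J(r(-2)) = 1 - (4 + √(25 + 1) + 2*1²) = 1 - (4 + √26 + 2*1) = 1 - (4 + √26 + 2) = 1 - (6 + √26) = 1 + (-6 - √26) = -5 - √26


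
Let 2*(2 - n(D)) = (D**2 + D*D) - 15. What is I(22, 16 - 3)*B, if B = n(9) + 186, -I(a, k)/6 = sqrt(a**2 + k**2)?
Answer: -687*sqrt(653) ≈ -17556.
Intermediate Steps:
n(D) = 19/2 - D**2 (n(D) = 2 - ((D**2 + D*D) - 15)/2 = 2 - ((D**2 + D**2) - 15)/2 = 2 - (2*D**2 - 15)/2 = 2 - (-15 + 2*D**2)/2 = 2 + (15/2 - D**2) = 19/2 - D**2)
I(a, k) = -6*sqrt(a**2 + k**2)
B = 229/2 (B = (19/2 - 1*9**2) + 186 = (19/2 - 1*81) + 186 = (19/2 - 81) + 186 = -143/2 + 186 = 229/2 ≈ 114.50)
I(22, 16 - 3)*B = -6*sqrt(22**2 + (16 - 3)**2)*(229/2) = -6*sqrt(484 + 13**2)*(229/2) = -6*sqrt(484 + 169)*(229/2) = -6*sqrt(653)*(229/2) = -687*sqrt(653)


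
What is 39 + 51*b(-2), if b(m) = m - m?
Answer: 39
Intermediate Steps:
b(m) = 0
39 + 51*b(-2) = 39 + 51*0 = 39 + 0 = 39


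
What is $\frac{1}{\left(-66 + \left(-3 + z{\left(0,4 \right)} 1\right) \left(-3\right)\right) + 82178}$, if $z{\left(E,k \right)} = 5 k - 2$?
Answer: $\frac{1}{82067} \approx 1.2185 \cdot 10^{-5}$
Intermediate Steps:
$z{\left(E,k \right)} = -2 + 5 k$
$\frac{1}{\left(-66 + \left(-3 + z{\left(0,4 \right)} 1\right) \left(-3\right)\right) + 82178} = \frac{1}{\left(-66 + \left(-3 + \left(-2 + 5 \cdot 4\right) 1\right) \left(-3\right)\right) + 82178} = \frac{1}{\left(-66 + \left(-3 + \left(-2 + 20\right) 1\right) \left(-3\right)\right) + 82178} = \frac{1}{\left(-66 + \left(-3 + 18 \cdot 1\right) \left(-3\right)\right) + 82178} = \frac{1}{\left(-66 + \left(-3 + 18\right) \left(-3\right)\right) + 82178} = \frac{1}{\left(-66 + 15 \left(-3\right)\right) + 82178} = \frac{1}{\left(-66 - 45\right) + 82178} = \frac{1}{-111 + 82178} = \frac{1}{82067}$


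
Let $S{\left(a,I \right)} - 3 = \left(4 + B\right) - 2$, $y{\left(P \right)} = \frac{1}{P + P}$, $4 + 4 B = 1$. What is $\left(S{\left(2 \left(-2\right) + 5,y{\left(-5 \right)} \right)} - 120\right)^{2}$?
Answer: $\frac{214369}{16} \approx 13398.0$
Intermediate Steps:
$B = - \frac{3}{4}$ ($B = -1 + \frac{1}{4} \cdot 1 = -1 + \frac{1}{4} = - \frac{3}{4} \approx -0.75$)
$y{\left(P \right)} = \frac{1}{2 P}$
$S{\left(a,I \right)} = \frac{17}{4}$ ($S{\left(a,I \right)} = 3 + \left(\left(4 - \frac{3}{4}\right) - 2\right) = 3 + \left(\frac{13}{4} - 2\right) = 3 + \frac{5}{4} = \frac{17}{4}$)
$\left(S{\left(2 \left(-2\right) + 5,y{\left(-5 \right)} \right)} - 120\right)^{2} = \left(\frac{17}{4} - 120\right)^{2} = \left(- \frac{463}{4}\right)^{2} = \frac{214369}{16}$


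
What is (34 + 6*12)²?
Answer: 11236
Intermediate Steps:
(34 + 6*12)² = (34 + 72)² = 106² = 11236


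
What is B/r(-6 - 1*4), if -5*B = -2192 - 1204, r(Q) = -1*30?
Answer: -566/25 ≈ -22.640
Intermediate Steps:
r(Q) = -30
B = 3396/5 (B = -(-2192 - 1204)/5 = -⅕*(-3396) = 3396/5 ≈ 679.20)
B/r(-6 - 1*4) = (3396/5)/(-30) = (3396/5)*(-1/30) = -566/25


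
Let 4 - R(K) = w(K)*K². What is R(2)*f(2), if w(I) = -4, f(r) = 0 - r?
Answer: -40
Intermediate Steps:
f(r) = -r
R(K) = 4 + 4*K² (R(K) = 4 - (-4)*K² = 4 + 4*K²)
R(2)*f(2) = (4 + 4*2²)*(-1*2) = (4 + 4*4)*(-2) = (4 + 16)*(-2) = 20*(-2) = -40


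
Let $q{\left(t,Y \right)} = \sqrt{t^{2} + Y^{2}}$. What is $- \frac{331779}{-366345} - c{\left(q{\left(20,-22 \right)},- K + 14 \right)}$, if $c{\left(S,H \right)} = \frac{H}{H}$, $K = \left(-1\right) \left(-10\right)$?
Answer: $- \frac{1646}{17445} \approx -0.094354$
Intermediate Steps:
$K = 10$
$q{\left(t,Y \right)} = \sqrt{Y^{2} + t^{2}}$
$c{\left(S,H \right)} = 1$
$- \frac{331779}{-366345} - c{\left(q{\left(20,-22 \right)},- K + 14 \right)} = - \frac{331779}{-366345} - 1 = \left(-331779\right) \left(- \frac{1}{366345}\right) - 1 = \frac{15799}{17445} - 1 = - \frac{1646}{17445}$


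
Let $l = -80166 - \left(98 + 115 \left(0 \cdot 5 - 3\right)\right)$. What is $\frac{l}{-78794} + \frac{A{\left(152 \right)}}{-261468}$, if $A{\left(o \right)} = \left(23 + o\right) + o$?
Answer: $\frac{3478415909}{3433684932} \approx 1.013$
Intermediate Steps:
$A{\left(o \right)} = 23 + 2 o$
$l = -79919$ ($l = -80166 - \left(98 + 115 \left(0 - 3\right)\right) = -80166 - -247 = -80166 + \left(345 - 98\right) = -80166 + 247 = -79919$)
$\frac{l}{-78794} + \frac{A{\left(152 \right)}}{-261468} = - \frac{79919}{-78794} + \frac{23 + 2 \cdot 152}{-261468} = \left(-79919\right) \left(- \frac{1}{78794}\right) + \left(23 + 304\right) \left(- \frac{1}{261468}\right) = \frac{79919}{78794} + 327 \left(- \frac{1}{261468}\right) = \frac{79919}{78794} - \frac{109}{87156} = \frac{3478415909}{3433684932}$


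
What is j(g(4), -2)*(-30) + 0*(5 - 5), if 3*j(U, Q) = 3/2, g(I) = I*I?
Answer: -15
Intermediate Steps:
g(I) = I²
j(U, Q) = ½ (j(U, Q) = (3/2)/3 = (3*(½))/3 = (⅓)*(3/2) = ½)
j(g(4), -2)*(-30) + 0*(5 - 5) = (½)*(-30) + 0*(5 - 5) = -15 + 0*0 = -15 + 0 = -15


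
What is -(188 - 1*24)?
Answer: -164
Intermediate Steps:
-(188 - 1*24) = -(188 - 24) = -1*164 = -164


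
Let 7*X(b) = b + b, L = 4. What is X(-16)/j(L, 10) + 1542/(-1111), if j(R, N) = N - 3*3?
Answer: -46346/7777 ≈ -5.9594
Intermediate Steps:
X(b) = 2*b/7 (X(b) = (b + b)/7 = (2*b)/7 = 2*b/7)
j(R, N) = -9 + N (j(R, N) = N - 9 = -9 + N)
X(-16)/j(L, 10) + 1542/(-1111) = ((2/7)*(-16))/(-9 + 10) + 1542/(-1111) = -32/7/1 + 1542*(-1/1111) = -32/7*1 - 1542/1111 = -32/7 - 1542/1111 = -46346/7777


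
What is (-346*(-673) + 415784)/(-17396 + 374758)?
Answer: 324321/178681 ≈ 1.8151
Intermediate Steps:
(-346*(-673) + 415784)/(-17396 + 374758) = (232858 + 415784)/357362 = 648642*(1/357362) = 324321/178681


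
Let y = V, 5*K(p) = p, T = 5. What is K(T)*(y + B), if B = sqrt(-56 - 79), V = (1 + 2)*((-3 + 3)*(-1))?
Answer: 3*I*sqrt(15) ≈ 11.619*I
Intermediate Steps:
K(p) = p/5
V = 0 (V = 3*(0*(-1)) = 3*0 = 0)
y = 0
B = 3*I*sqrt(15) (B = sqrt(-135) = 3*I*sqrt(15) ≈ 11.619*I)
K(T)*(y + B) = ((1/5)*5)*(0 + 3*I*sqrt(15)) = 1*(3*I*sqrt(15)) = 3*I*sqrt(15)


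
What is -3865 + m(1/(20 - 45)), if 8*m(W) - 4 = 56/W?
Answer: -8079/2 ≈ -4039.5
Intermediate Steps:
m(W) = 1/2 + 7/W (m(W) = 1/2 + (56/W)/8 = 1/2 + 7/W)
-3865 + m(1/(20 - 45)) = -3865 + (14 + 1/(20 - 45))/(2*(1/(20 - 45))) = -3865 + (14 + 1/(-25))/(2*(1/(-25))) = -3865 + (14 - 1/25)/(2*(-1/25)) = -3865 + (1/2)*(-25)*(349/25) = -3865 - 349/2 = -8079/2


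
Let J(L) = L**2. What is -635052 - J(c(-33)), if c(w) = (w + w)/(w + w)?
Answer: -635053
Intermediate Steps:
c(w) = 1 (c(w) = (2*w)/((2*w)) = (2*w)*(1/(2*w)) = 1)
-635052 - J(c(-33)) = -635052 - 1*1**2 = -635052 - 1*1 = -635052 - 1 = -635053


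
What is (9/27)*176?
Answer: 176/3 ≈ 58.667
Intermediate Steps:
(9/27)*176 = (9*(1/27))*176 = (⅓)*176 = 176/3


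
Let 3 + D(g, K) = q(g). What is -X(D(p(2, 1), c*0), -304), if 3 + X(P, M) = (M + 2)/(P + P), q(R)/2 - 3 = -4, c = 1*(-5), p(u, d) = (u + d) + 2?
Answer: -136/5 ≈ -27.200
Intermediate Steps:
p(u, d) = 2 + d + u (p(u, d) = (d + u) + 2 = 2 + d + u)
c = -5
q(R) = -2 (q(R) = 6 + 2*(-4) = 6 - 8 = -2)
D(g, K) = -5 (D(g, K) = -3 - 2 = -5)
X(P, M) = -3 + (2 + M)/(2*P) (X(P, M) = -3 + (M + 2)/(P + P) = -3 + (2 + M)/((2*P)) = -3 + (2 + M)*(1/(2*P)) = -3 + (2 + M)/(2*P))
-X(D(p(2, 1), c*0), -304) = -(2 - 304 - 6*(-5))/(2*(-5)) = -(-1)*(2 - 304 + 30)/(2*5) = -(-1)*(-272)/(2*5) = -1*136/5 = -136/5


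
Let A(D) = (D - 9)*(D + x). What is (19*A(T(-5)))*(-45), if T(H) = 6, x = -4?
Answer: 5130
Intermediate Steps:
A(D) = (-9 + D)*(-4 + D) (A(D) = (D - 9)*(D - 4) = (-9 + D)*(-4 + D))
(19*A(T(-5)))*(-45) = (19*(36 + 6² - 13*6))*(-45) = (19*(36 + 36 - 78))*(-45) = (19*(-6))*(-45) = -114*(-45) = 5130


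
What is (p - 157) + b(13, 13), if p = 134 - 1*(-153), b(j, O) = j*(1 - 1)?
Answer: 130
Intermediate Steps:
b(j, O) = 0 (b(j, O) = j*0 = 0)
p = 287 (p = 134 + 153 = 287)
(p - 157) + b(13, 13) = (287 - 157) + 0 = 130 + 0 = 130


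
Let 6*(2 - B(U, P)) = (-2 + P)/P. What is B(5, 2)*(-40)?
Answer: -80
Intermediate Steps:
B(U, P) = 2 - (-2 + P)/(6*P)
B(5, 2)*(-40) = ((⅙)*(2 + 11*2)/2)*(-40) = ((⅙)*(½)*(2 + 22))*(-40) = ((⅙)*(½)*24)*(-40) = 2*(-40) = -80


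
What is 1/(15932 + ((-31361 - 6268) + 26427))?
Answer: 1/4730 ≈ 0.00021142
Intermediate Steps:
1/(15932 + ((-31361 - 6268) + 26427)) = 1/(15932 + (-37629 + 26427)) = 1/(15932 - 11202) = 1/4730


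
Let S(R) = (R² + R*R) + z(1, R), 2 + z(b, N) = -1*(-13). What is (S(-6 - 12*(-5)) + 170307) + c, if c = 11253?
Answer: 187403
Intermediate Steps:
z(b, N) = 11 (z(b, N) = -2 - 1*(-13) = -2 + 13 = 11)
S(R) = 11 + 2*R² (S(R) = (R² + R*R) + 11 = (R² + R²) + 11 = 2*R² + 11 = 11 + 2*R²)
(S(-6 - 12*(-5)) + 170307) + c = ((11 + 2*(-6 - 12*(-5))²) + 170307) + 11253 = ((11 + 2*(-6 + 60)²) + 170307) + 11253 = ((11 + 2*54²) + 170307) + 11253 = ((11 + 2*2916) + 170307) + 11253 = ((11 + 5832) + 170307) + 11253 = (5843 + 170307) + 11253 = 176150 + 11253 = 187403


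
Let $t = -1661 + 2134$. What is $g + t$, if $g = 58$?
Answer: $531$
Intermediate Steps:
$t = 473$
$g + t = 58 + 473 = 531$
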